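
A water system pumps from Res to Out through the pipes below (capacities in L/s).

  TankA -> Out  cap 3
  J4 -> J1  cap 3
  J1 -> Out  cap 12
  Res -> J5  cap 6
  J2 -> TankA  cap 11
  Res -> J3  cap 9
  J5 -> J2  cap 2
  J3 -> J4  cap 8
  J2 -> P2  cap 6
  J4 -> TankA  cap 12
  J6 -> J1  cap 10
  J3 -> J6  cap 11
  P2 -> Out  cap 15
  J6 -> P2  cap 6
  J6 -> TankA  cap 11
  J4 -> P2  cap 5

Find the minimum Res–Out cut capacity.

Augment Res→J3→J4→TankA→Out: bottleneck 3, flow now 3.
Augment Res→J3→J4→P2→Out: bottleneck 5, flow now 8.
Augment Res→J3→J6→P2→Out: bottleneck 1, flow now 9.
Augment Res→J5→J2→P2→Out: bottleneck 2, flow now 11.
No augmenting path remains; maximum flow = 11.
By max-flow min-cut, the minimum cut capacity equals the max flow.
In the residual graph, reachable from Res: {Res, J5}.
Min-cut edges: Res→J3 (9), J5→J2 (2); capacity 9 + 2 = 11.

11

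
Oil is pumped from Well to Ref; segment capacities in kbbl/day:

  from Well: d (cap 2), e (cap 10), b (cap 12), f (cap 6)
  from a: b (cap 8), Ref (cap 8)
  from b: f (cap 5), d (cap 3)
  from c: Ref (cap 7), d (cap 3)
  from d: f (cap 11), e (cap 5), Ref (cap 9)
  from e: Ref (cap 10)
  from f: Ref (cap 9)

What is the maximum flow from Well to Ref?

Augment Well→d→Ref: bottleneck 2, flow now 2.
Augment Well→e→Ref: bottleneck 10, flow now 12.
Augment Well→f→Ref: bottleneck 6, flow now 18.
Augment Well→b→d→Ref: bottleneck 3, flow now 21.
Augment Well→b→f→Ref: bottleneck 3, flow now 24.
No augmenting path remains; maximum flow = 24.
In the residual graph, reachable from Well: {Well, b, f}.
Min-cut edges: Well→d (2), Well→e (10), b→d (3), f→Ref (9); capacity 2 + 10 + 3 + 9 = 24.
This cut is saturated, so no flow can exceed 24.

24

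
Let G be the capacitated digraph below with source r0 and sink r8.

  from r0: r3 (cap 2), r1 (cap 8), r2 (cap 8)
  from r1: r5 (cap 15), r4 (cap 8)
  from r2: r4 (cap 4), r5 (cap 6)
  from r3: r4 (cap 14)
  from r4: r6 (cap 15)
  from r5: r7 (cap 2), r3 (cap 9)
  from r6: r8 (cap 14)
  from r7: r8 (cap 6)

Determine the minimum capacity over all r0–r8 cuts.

16

Augment r0→r1→r4→r6→r8: bottleneck 8, flow now 8.
Augment r0→r2→r4→r6→r8: bottleneck 4, flow now 12.
Augment r0→r2→r5→r7→r8: bottleneck 2, flow now 14.
Augment r0→r3→r4→r6→r8: bottleneck 2, flow now 16.
No augmenting path remains; maximum flow = 16.
By max-flow min-cut, the minimum cut capacity equals the max flow.
In the residual graph, reachable from r0: {r0, r1, r2, r3, r4, r5, r6}.
Min-cut edges: r5→r7 (2), r6→r8 (14); capacity 2 + 14 = 16.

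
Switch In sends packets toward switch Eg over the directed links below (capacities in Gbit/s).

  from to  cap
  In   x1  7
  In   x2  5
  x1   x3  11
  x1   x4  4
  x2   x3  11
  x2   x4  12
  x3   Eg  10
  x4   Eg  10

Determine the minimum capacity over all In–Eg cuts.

12

Augment In→x1→x3→Eg: bottleneck 7, flow now 7.
Augment In→x2→x3→Eg: bottleneck 3, flow now 10.
Augment In→x2→x4→Eg: bottleneck 2, flow now 12.
No augmenting path remains; maximum flow = 12.
By max-flow min-cut, the minimum cut capacity equals the max flow.
In the residual graph, reachable from In: {In}.
Min-cut edges: In→x1 (7), In→x2 (5); capacity 7 + 5 = 12.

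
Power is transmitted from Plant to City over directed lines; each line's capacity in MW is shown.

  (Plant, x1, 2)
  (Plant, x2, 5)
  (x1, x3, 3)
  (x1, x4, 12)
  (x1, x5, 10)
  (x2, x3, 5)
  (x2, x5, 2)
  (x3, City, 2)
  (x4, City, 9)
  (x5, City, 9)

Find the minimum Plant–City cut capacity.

Augment Plant→x1→x3→City: bottleneck 2, flow now 2.
Augment Plant→x2→x5→City: bottleneck 2, flow now 4.
Augment Plant→x2→x3→x1→x4→City: bottleneck 2, flow now 6. (uses reverse residual edge)
No augmenting path remains; maximum flow = 6.
By max-flow min-cut, the minimum cut capacity equals the max flow.
In the residual graph, reachable from Plant: {Plant, x2, x3}.
Min-cut edges: Plant→x1 (2), x2→x5 (2), x3→City (2); capacity 2 + 2 + 2 = 6.

6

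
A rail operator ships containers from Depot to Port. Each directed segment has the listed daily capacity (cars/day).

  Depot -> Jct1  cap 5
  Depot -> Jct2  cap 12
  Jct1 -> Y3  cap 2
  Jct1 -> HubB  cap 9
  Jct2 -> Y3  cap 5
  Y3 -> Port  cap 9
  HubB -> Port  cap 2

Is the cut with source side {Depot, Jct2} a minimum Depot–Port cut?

Given cut capacity: 5 + 5 = 10.
Augment Depot→Jct1→Y3→Port: bottleneck 2, flow now 2.
Augment Depot→Jct1→HubB→Port: bottleneck 2, flow now 4.
Augment Depot→Jct2→Y3→Port: bottleneck 5, flow now 9.
No augmenting path remains; maximum flow = 9.
In the residual graph, reachable from Depot: {Depot, Jct1, Jct2, HubB}.
Min-cut edges: Jct1→Y3 (2), Jct2→Y3 (5), HubB→Port (2); capacity 2 + 5 + 2 = 9.
Cut capacity 10 exceeds the max flow 9, so it is not minimum.

No — its capacity is 10, but the minimum cut has capacity 9.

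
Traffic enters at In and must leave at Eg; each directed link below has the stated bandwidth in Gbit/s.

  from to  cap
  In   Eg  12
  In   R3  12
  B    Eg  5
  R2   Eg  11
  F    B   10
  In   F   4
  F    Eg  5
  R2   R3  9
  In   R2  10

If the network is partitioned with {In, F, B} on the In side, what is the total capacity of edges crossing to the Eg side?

Edges leaving {In, F, B}: In→R2 (10), In→R3 (12), In→Eg (12), F→Eg (5), B→Eg (5).
Cut capacity = 10 + 12 + 12 + 5 + 5 = 44.

44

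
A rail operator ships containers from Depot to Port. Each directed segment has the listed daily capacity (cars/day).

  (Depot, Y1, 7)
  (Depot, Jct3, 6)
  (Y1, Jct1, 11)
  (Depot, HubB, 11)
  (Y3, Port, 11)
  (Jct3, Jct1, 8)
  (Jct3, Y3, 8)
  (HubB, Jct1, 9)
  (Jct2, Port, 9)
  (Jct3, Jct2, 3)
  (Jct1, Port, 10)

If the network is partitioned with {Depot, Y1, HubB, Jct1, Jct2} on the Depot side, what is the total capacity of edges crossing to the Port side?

25

Edges leaving {Depot, Y1, HubB, Jct1, Jct2}: Depot→Jct3 (6), Jct1→Port (10), Jct2→Port (9).
Cut capacity = 6 + 10 + 9 = 25.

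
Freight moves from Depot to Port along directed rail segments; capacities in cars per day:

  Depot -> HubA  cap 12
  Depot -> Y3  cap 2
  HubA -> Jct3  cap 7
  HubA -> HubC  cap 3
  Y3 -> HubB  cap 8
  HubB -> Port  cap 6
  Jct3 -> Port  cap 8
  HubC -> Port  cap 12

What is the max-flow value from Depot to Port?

Augment Depot→HubA→Jct3→Port: bottleneck 7, flow now 7.
Augment Depot→HubA→HubC→Port: bottleneck 3, flow now 10.
Augment Depot→Y3→HubB→Port: bottleneck 2, flow now 12.
No augmenting path remains; maximum flow = 12.
In the residual graph, reachable from Depot: {Depot, HubA}.
Min-cut edges: Depot→Y3 (2), HubA→Jct3 (7), HubA→HubC (3); capacity 2 + 7 + 3 = 12.
This cut is saturated, so no flow can exceed 12.

12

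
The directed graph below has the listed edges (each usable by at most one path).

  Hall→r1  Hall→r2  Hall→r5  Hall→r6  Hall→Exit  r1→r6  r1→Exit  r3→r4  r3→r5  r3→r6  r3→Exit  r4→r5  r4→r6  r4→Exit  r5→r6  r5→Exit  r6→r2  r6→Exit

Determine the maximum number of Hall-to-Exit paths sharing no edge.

Assign every edge capacity 1; by Menger, the answer equals the max flow.
Path Hall→Exit (+1); total 1.
Path Hall→r1→Exit (+1); total 2.
Path Hall→r5→Exit (+1); total 3.
Path Hall→r6→Exit (+1); total 4.
No residual Hall→Exit path; max flow = 4.
Certifying cut of size 4: {Hall→Exit, Hall→r1, Hall→r5, Hall→r6}.

4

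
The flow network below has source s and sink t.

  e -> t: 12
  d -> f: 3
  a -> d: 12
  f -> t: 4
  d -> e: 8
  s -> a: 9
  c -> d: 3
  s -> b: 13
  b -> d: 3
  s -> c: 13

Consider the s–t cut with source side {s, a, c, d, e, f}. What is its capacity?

Edges leaving {s, a, c, d, e, f}: s→b (13), e→t (12), f→t (4).
Cut capacity = 13 + 12 + 4 = 29.

29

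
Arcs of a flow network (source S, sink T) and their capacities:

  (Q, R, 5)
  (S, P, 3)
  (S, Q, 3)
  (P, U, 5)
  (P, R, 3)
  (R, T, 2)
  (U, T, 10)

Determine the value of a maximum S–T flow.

Augment S→P→R→T: bottleneck 2, flow now 2.
Augment S→P→U→T: bottleneck 1, flow now 3.
Augment S→Q→R→P→U→T: bottleneck 2, flow now 5. (uses reverse residual edge)
No augmenting path remains; maximum flow = 5.
In the residual graph, reachable from S: {S, Q, R}.
Min-cut edges: S→P (3), R→T (2); capacity 3 + 2 = 5.
This cut is saturated, so no flow can exceed 5.

5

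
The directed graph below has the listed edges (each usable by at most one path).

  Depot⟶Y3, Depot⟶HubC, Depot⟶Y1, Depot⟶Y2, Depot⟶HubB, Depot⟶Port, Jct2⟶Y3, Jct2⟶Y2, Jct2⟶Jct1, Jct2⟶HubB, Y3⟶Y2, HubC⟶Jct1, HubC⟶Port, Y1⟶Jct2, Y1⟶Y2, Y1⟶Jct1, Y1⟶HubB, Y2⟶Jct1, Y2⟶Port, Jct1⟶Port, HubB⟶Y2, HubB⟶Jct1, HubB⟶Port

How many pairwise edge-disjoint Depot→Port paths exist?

Assign every edge capacity 1; by Menger, the answer equals the max flow.
Path Depot→Port (+1); total 1.
Path Depot→HubC→Port (+1); total 2.
Path Depot→Y2→Port (+1); total 3.
Path Depot→HubB→Port (+1); total 4.
Path Depot→Y1→Jct1→Port (+1); total 5.
No residual Depot→Port path; max flow = 5.
Certifying cut of size 5: {Depot→HubC, Depot→Port, HubB→Port, Jct1→Port, Y2→Port}.

5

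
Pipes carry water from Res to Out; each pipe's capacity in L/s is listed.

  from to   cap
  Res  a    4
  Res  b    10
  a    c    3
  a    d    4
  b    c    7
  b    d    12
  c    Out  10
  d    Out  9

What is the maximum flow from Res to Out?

14

Augment Res→a→c→Out: bottleneck 3, flow now 3.
Augment Res→a→d→Out: bottleneck 1, flow now 4.
Augment Res→b→c→Out: bottleneck 7, flow now 11.
Augment Res→b→d→Out: bottleneck 3, flow now 14.
No augmenting path remains; maximum flow = 14.
In the residual graph, reachable from Res: {Res}.
Min-cut edges: Res→a (4), Res→b (10); capacity 4 + 10 = 14.
This cut is saturated, so no flow can exceed 14.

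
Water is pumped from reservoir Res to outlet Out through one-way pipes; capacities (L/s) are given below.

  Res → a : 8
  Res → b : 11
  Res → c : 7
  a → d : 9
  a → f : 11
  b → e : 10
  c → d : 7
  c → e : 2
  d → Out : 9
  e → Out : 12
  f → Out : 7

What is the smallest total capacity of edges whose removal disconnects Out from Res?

Augment Res→a→d→Out: bottleneck 8, flow now 8.
Augment Res→b→e→Out: bottleneck 10, flow now 18.
Augment Res→c→d→Out: bottleneck 1, flow now 19.
Augment Res→c→e→Out: bottleneck 2, flow now 21.
Augment Res→c→d→a→f→Out: bottleneck 4, flow now 25. (uses reverse residual edge)
No augmenting path remains; maximum flow = 25.
By max-flow min-cut, the minimum cut capacity equals the max flow.
In the residual graph, reachable from Res: {Res, b}.
Min-cut edges: Res→a (8), Res→c (7), b→e (10); capacity 8 + 7 + 10 = 25.

25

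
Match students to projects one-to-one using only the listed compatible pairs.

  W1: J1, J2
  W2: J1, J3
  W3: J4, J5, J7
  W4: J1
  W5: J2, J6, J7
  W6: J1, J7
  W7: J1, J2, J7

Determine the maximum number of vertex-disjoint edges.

6

Unit-capacity flow: source→left, listed edges, right→sink; max matching = max flow.
Augmenting path W1→J1 (+1); matched 1.
Augmenting path W2→J3 (+1); matched 2.
Augmenting path W3→J4 (+1); matched 3.
Augmenting path W5→J2 (+1); matched 4.
Augmenting path W6→J7 (+1); matched 5.
Augmenting path W7→J2→W5→J6 (+1); matched 6.
No augmenting path remains; maximum matching = 6.
König certificate: {W2, W3, W5, J1, J2, J7} is a vertex cover of size 6 (every listed pair touches it), so no matching can be larger.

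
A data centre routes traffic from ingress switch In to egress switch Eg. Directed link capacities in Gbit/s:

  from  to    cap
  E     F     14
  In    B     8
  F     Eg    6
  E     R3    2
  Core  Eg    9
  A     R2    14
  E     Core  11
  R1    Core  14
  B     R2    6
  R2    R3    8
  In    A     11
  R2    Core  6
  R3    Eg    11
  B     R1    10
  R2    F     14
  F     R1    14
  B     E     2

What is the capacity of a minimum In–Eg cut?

Augment In→A→R2→F→Eg: bottleneck 6, flow now 6.
Augment In→A→R2→Core→Eg: bottleneck 5, flow now 11.
Augment In→B→R2→Core→Eg: bottleneck 1, flow now 12.
Augment In→B→R2→R3→Eg: bottleneck 5, flow now 17.
Augment In→B→R1→Core→Eg: bottleneck 2, flow now 19.
No augmenting path remains; maximum flow = 19.
By max-flow min-cut, the minimum cut capacity equals the max flow.
In the residual graph, reachable from In: {In}.
Min-cut edges: In→A (11), In→B (8); capacity 11 + 8 = 19.

19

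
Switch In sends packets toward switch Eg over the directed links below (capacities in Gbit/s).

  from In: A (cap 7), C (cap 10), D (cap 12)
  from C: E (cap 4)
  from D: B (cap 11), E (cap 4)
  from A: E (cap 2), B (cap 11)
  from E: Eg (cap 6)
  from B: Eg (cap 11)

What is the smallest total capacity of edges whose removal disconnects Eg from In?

17

Augment In→C→E→Eg: bottleneck 4, flow now 4.
Augment In→D→E→Eg: bottleneck 2, flow now 6.
Augment In→D→B→Eg: bottleneck 10, flow now 16.
Augment In→A→B→Eg: bottleneck 1, flow now 17.
No augmenting path remains; maximum flow = 17.
By max-flow min-cut, the minimum cut capacity equals the max flow.
In the residual graph, reachable from In: {In, C, D, A, E, B}.
Min-cut edges: E→Eg (6), B→Eg (11); capacity 6 + 11 = 17.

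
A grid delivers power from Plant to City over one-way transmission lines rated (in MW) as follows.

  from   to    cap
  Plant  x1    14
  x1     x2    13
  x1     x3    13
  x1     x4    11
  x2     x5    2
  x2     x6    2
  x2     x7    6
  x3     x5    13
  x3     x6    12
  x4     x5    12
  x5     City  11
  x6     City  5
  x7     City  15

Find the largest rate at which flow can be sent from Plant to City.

Augment Plant→x1→x2→x5→City: bottleneck 2, flow now 2.
Augment Plant→x1→x2→x6→City: bottleneck 2, flow now 4.
Augment Plant→x1→x2→x7→City: bottleneck 6, flow now 10.
Augment Plant→x1→x3→x5→City: bottleneck 4, flow now 14.
No augmenting path remains; maximum flow = 14.
In the residual graph, reachable from Plant: {Plant}.
Min-cut edges: Plant→x1 (14); capacity 14 = 14.
This cut is saturated, so no flow can exceed 14.

14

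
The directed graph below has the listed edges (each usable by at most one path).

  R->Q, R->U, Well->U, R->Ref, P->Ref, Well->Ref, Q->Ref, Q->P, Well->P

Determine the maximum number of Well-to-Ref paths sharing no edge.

Assign every edge capacity 1; by Menger, the answer equals the max flow.
Path Well→Ref (+1); total 1.
Path Well→P→Ref (+1); total 2.
No residual Well→Ref path; max flow = 2.
Certifying cut of size 2: {Well→P, Well→Ref}.

2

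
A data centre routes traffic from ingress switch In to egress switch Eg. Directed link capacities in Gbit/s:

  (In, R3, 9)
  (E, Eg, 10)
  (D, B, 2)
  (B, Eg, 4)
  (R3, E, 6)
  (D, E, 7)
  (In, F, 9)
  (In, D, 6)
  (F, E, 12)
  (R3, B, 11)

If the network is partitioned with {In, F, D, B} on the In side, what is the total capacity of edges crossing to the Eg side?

Edges leaving {In, F, D, B}: In→R3 (9), F→E (12), D→E (7), B→Eg (4).
Cut capacity = 9 + 12 + 7 + 4 = 32.

32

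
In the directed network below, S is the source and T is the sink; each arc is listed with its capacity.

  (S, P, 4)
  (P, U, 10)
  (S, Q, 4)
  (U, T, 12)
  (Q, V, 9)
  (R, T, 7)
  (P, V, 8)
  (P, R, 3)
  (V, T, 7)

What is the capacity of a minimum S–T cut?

8

Augment S→P→R→T: bottleneck 3, flow now 3.
Augment S→P→U→T: bottleneck 1, flow now 4.
Augment S→Q→V→T: bottleneck 4, flow now 8.
No augmenting path remains; maximum flow = 8.
By max-flow min-cut, the minimum cut capacity equals the max flow.
In the residual graph, reachable from S: {S}.
Min-cut edges: S→P (4), S→Q (4); capacity 4 + 4 = 8.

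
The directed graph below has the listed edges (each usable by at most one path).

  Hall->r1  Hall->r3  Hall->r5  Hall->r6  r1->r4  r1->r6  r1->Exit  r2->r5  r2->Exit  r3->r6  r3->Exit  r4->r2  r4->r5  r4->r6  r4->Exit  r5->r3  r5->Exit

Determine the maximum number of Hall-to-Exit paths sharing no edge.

3

Assign every edge capacity 1; by Menger, the answer equals the max flow.
Path Hall→r1→Exit (+1); total 1.
Path Hall→r3→Exit (+1); total 2.
Path Hall→r5→Exit (+1); total 3.
No residual Hall→Exit path; max flow = 3.
Certifying cut of size 3: {Hall→r1, Hall→r3, Hall→r5}.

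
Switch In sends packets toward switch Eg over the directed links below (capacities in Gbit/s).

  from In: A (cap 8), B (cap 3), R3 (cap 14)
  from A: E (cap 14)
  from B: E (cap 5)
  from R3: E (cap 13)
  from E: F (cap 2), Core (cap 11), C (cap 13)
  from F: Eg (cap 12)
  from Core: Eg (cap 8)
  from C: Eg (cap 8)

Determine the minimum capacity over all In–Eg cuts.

18

Augment In→A→E→F→Eg: bottleneck 2, flow now 2.
Augment In→A→E→Core→Eg: bottleneck 6, flow now 8.
Augment In→B→E→Core→Eg: bottleneck 2, flow now 10.
Augment In→B→E→C→Eg: bottleneck 1, flow now 11.
Augment In→R3→E→C→Eg: bottleneck 7, flow now 18.
No augmenting path remains; maximum flow = 18.
By max-flow min-cut, the minimum cut capacity equals the max flow.
In the residual graph, reachable from In: {In, A, B, R3, E, Core, C}.
Min-cut edges: E→F (2), Core→Eg (8), C→Eg (8); capacity 2 + 8 + 8 = 18.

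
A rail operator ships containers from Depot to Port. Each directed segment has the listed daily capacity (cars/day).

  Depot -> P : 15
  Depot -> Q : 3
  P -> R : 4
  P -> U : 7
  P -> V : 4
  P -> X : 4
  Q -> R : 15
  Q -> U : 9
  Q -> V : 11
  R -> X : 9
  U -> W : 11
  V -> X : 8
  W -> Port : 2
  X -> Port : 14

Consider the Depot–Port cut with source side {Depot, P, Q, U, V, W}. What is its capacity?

33

Edges leaving {Depot, P, Q, U, V, W}: P→R (4), P→X (4), Q→R (15), V→X (8), W→Port (2).
Cut capacity = 4 + 4 + 15 + 8 + 2 = 33.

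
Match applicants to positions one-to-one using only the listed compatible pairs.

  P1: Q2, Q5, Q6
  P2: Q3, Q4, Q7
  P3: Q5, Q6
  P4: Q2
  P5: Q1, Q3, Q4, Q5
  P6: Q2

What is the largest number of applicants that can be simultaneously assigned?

5

Unit-capacity flow: source→left, listed edges, right→sink; max matching = max flow.
Augmenting path P1→Q2 (+1); matched 1.
Augmenting path P2→Q3 (+1); matched 2.
Augmenting path P3→Q5 (+1); matched 3.
Augmenting path P5→Q1 (+1); matched 4.
Augmenting path P4→Q2→P1→Q6 (+1); matched 5.
No augmenting path remains; maximum matching = 5.
König certificate: {P1, P2, P3, P5, Q2} is a vertex cover of size 5 (every listed pair touches it), so no matching can be larger.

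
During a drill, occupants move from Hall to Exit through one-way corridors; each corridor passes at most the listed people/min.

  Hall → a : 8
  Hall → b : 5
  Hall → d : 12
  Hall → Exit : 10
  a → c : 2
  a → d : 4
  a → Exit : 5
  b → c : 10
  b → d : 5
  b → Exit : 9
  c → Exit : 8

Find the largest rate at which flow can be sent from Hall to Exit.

22

Augment Hall→Exit: bottleneck 10, flow now 10.
Augment Hall→a→Exit: bottleneck 5, flow now 15.
Augment Hall→b→Exit: bottleneck 5, flow now 20.
Augment Hall→a→c→Exit: bottleneck 2, flow now 22.
No augmenting path remains; maximum flow = 22.
In the residual graph, reachable from Hall: {Hall, a, d}.
Min-cut edges: Hall→b (5), Hall→Exit (10), a→c (2), a→Exit (5); capacity 5 + 10 + 2 + 5 = 22.
This cut is saturated, so no flow can exceed 22.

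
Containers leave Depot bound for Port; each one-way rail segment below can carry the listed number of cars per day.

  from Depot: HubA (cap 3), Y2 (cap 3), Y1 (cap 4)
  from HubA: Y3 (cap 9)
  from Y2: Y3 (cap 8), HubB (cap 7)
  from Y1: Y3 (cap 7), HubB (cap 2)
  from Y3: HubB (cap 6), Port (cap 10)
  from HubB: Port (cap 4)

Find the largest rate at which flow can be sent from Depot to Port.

Augment Depot→HubA→Y3→Port: bottleneck 3, flow now 3.
Augment Depot→Y2→Y3→Port: bottleneck 3, flow now 6.
Augment Depot→Y1→Y3→Port: bottleneck 4, flow now 10.
No augmenting path remains; maximum flow = 10.
In the residual graph, reachable from Depot: {Depot}.
Min-cut edges: Depot→HubA (3), Depot→Y2 (3), Depot→Y1 (4); capacity 3 + 3 + 4 = 10.
This cut is saturated, so no flow can exceed 10.

10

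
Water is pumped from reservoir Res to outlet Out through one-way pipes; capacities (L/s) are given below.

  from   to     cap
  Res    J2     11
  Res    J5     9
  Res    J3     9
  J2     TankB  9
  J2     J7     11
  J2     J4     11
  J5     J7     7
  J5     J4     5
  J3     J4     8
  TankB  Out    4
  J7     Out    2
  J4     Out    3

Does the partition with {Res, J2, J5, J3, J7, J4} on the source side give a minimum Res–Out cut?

No — its capacity is 14, but the minimum cut has capacity 9.

Given cut capacity: 9 + 2 + 3 = 14.
Augment Res→J2→TankB→Out: bottleneck 4, flow now 4.
Augment Res→J2→J7→Out: bottleneck 2, flow now 6.
Augment Res→J2→J4→Out: bottleneck 3, flow now 9.
No augmenting path remains; maximum flow = 9.
In the residual graph, reachable from Res: {Res, J2, J5, J3, TankB, J7, J4}.
Min-cut edges: TankB→Out (4), J7→Out (2), J4→Out (3); capacity 4 + 2 + 3 = 9.
Cut capacity 14 exceeds the max flow 9, so it is not minimum.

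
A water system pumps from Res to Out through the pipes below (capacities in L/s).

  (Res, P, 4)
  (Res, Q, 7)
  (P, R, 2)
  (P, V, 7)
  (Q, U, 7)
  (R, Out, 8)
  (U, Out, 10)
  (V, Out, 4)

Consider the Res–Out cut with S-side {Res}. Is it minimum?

Yes — it is a minimum cut (capacity 11).

Given cut capacity: 4 + 7 = 11.
Augment Res→P→R→Out: bottleneck 2, flow now 2.
Augment Res→P→V→Out: bottleneck 2, flow now 4.
Augment Res→Q→U→Out: bottleneck 7, flow now 11.
No augmenting path remains; maximum flow = 11.
Cut capacity 11 equals the max flow, so it is a minimum cut.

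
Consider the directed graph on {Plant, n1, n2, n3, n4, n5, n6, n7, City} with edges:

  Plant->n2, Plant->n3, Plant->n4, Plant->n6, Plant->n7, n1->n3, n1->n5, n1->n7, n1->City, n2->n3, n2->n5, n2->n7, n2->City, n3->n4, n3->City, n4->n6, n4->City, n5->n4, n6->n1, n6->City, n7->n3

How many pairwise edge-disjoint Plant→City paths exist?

Assign every edge capacity 1; by Menger, the answer equals the max flow.
Path Plant→n2→City (+1); total 1.
Path Plant→n3→City (+1); total 2.
Path Plant→n4→City (+1); total 3.
Path Plant→n6→City (+1); total 4.
Path Plant→n7→n3→n4→n6→n1→City (+1); total 5.
No residual Plant→City path; max flow = 5.
Certifying cut of size 5: {Plant→n2, Plant→n3, Plant→n4, Plant→n6, Plant→n7}.

5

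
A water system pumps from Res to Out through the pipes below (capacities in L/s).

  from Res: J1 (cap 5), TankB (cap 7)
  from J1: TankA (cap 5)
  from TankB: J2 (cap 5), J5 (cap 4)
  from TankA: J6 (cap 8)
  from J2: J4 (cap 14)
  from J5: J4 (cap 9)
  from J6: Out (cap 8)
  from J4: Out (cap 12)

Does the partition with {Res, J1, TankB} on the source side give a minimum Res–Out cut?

Given cut capacity: 5 + 5 + 4 = 14.
Augment Res→J1→TankA→J6→Out: bottleneck 5, flow now 5.
Augment Res→TankB→J2→J4→Out: bottleneck 5, flow now 10.
Augment Res→TankB→J5→J4→Out: bottleneck 2, flow now 12.
No augmenting path remains; maximum flow = 12.
In the residual graph, reachable from Res: {Res}.
Min-cut edges: Res→J1 (5), Res→TankB (7); capacity 5 + 7 = 12.
Cut capacity 14 exceeds the max flow 12, so it is not minimum.

No — its capacity is 14, but the minimum cut has capacity 12.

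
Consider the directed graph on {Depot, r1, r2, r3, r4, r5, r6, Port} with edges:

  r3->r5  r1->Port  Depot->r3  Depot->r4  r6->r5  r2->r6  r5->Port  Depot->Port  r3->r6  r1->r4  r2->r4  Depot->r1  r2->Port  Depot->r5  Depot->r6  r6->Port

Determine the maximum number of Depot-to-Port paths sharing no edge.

4

Assign every edge capacity 1; by Menger, the answer equals the max flow.
Path Depot→Port (+1); total 1.
Path Depot→r1→Port (+1); total 2.
Path Depot→r5→Port (+1); total 3.
Path Depot→r6→Port (+1); total 4.
No residual Depot→Port path; max flow = 4.
Certifying cut of size 4: {Depot→Port, Depot→r1, r5→Port, r6→Port}.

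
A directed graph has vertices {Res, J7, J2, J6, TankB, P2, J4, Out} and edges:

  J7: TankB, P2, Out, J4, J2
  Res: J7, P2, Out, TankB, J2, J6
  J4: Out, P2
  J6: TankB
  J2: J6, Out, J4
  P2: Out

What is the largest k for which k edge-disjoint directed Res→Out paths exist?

Assign every edge capacity 1; by Menger, the answer equals the max flow.
Path Res→Out (+1); total 1.
Path Res→J7→Out (+1); total 2.
Path Res→J2→Out (+1); total 3.
Path Res→P2→Out (+1); total 4.
No residual Res→Out path; max flow = 4.
Certifying cut of size 4: {Res→J2, Res→J7, Res→Out, Res→P2}.

4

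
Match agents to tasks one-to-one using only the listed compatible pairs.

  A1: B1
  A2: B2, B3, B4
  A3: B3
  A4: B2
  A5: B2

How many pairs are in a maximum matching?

Unit-capacity flow: source→left, listed edges, right→sink; max matching = max flow.
Augmenting path A1→B1 (+1); matched 1.
Augmenting path A2→B2 (+1); matched 2.
Augmenting path A3→B3 (+1); matched 3.
Augmenting path A4→B2→A2→B4 (+1); matched 4.
No augmenting path remains; maximum matching = 4.
König certificate: {A1, A2, A3, B2} is a vertex cover of size 4 (every listed pair touches it), so no matching can be larger.

4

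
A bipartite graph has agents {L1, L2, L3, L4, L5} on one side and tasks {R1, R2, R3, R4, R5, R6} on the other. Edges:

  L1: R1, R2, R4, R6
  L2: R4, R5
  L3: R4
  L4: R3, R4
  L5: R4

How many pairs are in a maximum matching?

Unit-capacity flow: source→left, listed edges, right→sink; max matching = max flow.
Augmenting path L1→R1 (+1); matched 1.
Augmenting path L2→R4 (+1); matched 2.
Augmenting path L4→R3 (+1); matched 3.
Augmenting path L3→R4→L2→R5 (+1); matched 4.
No augmenting path remains; maximum matching = 4.
König certificate: {L1, L2, L4, R4} is a vertex cover of size 4 (every listed pair touches it), so no matching can be larger.

4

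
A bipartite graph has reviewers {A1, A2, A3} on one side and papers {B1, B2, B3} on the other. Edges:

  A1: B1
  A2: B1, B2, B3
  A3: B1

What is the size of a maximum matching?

2

Unit-capacity flow: source→left, listed edges, right→sink; max matching = max flow.
Augmenting path A1→B1 (+1); matched 1.
Augmenting path A2→B2 (+1); matched 2.
No augmenting path remains; maximum matching = 2.
König certificate: {A2, B1} is a vertex cover of size 2 (every listed pair touches it), so no matching can be larger.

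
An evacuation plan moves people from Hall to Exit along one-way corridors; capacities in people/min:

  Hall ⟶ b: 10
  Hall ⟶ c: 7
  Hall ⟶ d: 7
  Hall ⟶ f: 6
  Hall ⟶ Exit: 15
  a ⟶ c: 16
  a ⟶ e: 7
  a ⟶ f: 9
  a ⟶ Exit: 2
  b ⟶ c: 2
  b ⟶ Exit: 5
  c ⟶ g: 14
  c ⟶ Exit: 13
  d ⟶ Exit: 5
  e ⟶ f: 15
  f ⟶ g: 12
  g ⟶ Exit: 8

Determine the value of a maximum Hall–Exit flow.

40

Augment Hall→Exit: bottleneck 15, flow now 15.
Augment Hall→b→Exit: bottleneck 5, flow now 20.
Augment Hall→c→Exit: bottleneck 7, flow now 27.
Augment Hall→d→Exit: bottleneck 5, flow now 32.
Augment Hall→b→c→Exit: bottleneck 2, flow now 34.
Augment Hall→f→g→Exit: bottleneck 6, flow now 40.
No augmenting path remains; maximum flow = 40.
In the residual graph, reachable from Hall: {Hall, b, d}.
Min-cut edges: Hall→c (7), Hall→f (6), Hall→Exit (15), b→c (2), b→Exit (5), d→Exit (5); capacity 7 + 6 + 15 + 2 + 5 + 5 = 40.
This cut is saturated, so no flow can exceed 40.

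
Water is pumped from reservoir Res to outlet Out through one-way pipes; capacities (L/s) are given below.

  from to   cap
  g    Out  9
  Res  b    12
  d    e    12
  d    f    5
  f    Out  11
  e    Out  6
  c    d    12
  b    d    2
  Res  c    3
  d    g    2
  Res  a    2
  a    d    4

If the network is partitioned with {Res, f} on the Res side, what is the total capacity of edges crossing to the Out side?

28

Edges leaving {Res, f}: Res→a (2), Res→b (12), Res→c (3), f→Out (11).
Cut capacity = 2 + 12 + 3 + 11 = 28.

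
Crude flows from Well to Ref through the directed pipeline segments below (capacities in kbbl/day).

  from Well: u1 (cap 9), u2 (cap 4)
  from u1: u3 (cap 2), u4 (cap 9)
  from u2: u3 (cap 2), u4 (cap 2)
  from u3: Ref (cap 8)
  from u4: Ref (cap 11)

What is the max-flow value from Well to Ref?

Augment Well→u1→u3→Ref: bottleneck 2, flow now 2.
Augment Well→u1→u4→Ref: bottleneck 7, flow now 9.
Augment Well→u2→u3→Ref: bottleneck 2, flow now 11.
Augment Well→u2→u4→Ref: bottleneck 2, flow now 13.
No augmenting path remains; maximum flow = 13.
In the residual graph, reachable from Well: {Well}.
Min-cut edges: Well→u1 (9), Well→u2 (4); capacity 9 + 4 = 13.
This cut is saturated, so no flow can exceed 13.

13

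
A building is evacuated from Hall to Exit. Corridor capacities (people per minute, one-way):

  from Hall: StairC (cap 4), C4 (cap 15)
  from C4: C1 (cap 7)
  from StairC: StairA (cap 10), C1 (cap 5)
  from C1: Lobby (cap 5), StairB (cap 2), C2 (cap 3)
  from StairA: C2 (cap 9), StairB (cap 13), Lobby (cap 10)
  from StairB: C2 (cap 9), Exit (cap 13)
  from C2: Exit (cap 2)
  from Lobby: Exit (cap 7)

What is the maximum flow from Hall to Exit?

Augment Hall→C4→C1→StairB→Exit: bottleneck 2, flow now 2.
Augment Hall→C4→C1→C2→Exit: bottleneck 2, flow now 4.
Augment Hall→C4→C1→Lobby→Exit: bottleneck 3, flow now 7.
Augment Hall→StairC→C1→Lobby→Exit: bottleneck 2, flow now 9.
Augment Hall→StairC→StairA→StairB→Exit: bottleneck 2, flow now 11.
No augmenting path remains; maximum flow = 11.
In the residual graph, reachable from Hall: {Hall, C4}.
Min-cut edges: Hall→StairC (4), C4→C1 (7); capacity 4 + 7 = 11.
This cut is saturated, so no flow can exceed 11.

11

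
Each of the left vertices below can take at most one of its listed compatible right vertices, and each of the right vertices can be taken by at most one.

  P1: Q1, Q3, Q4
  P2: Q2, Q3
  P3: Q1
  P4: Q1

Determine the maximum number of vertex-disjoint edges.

3

Unit-capacity flow: source→left, listed edges, right→sink; max matching = max flow.
Augmenting path P1→Q1 (+1); matched 1.
Augmenting path P2→Q2 (+1); matched 2.
Augmenting path P3→Q1→P1→Q3 (+1); matched 3.
No augmenting path remains; maximum matching = 3.
König certificate: {P1, P2, Q1} is a vertex cover of size 3 (every listed pair touches it), so no matching can be larger.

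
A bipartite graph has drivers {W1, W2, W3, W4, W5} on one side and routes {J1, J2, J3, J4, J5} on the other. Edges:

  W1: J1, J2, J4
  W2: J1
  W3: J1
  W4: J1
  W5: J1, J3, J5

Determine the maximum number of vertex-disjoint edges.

Unit-capacity flow: source→left, listed edges, right→sink; max matching = max flow.
Augmenting path W1→J1 (+1); matched 1.
Augmenting path W5→J3 (+1); matched 2.
Augmenting path W2→J1→W1→J2 (+1); matched 3.
No augmenting path remains; maximum matching = 3.
König certificate: {W1, W5, J1} is a vertex cover of size 3 (every listed pair touches it), so no matching can be larger.

3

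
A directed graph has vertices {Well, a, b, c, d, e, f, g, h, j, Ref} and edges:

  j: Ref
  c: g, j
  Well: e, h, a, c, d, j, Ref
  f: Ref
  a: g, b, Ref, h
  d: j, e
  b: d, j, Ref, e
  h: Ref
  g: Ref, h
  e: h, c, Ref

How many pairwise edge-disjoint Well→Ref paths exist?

Assign every edge capacity 1; by Menger, the answer equals the max flow.
Path Well→Ref (+1); total 1.
Path Well→a→Ref (+1); total 2.
Path Well→e→Ref (+1); total 3.
Path Well→h→Ref (+1); total 4.
Path Well→j→Ref (+1); total 5.
Path Well→c→g→Ref (+1); total 6.
No residual Well→Ref path; max flow = 6.
Certifying cut of size 6: {Well→Ref, Well→a, c→g, e→Ref, h→Ref, j→Ref}.

6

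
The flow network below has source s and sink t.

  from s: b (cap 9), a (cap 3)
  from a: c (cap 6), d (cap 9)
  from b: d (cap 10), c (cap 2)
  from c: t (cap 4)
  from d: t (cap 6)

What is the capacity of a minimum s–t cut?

10

Augment s→a→c→t: bottleneck 3, flow now 3.
Augment s→b→c→t: bottleneck 1, flow now 4.
Augment s→b→d→t: bottleneck 6, flow now 10.
No augmenting path remains; maximum flow = 10.
By max-flow min-cut, the minimum cut capacity equals the max flow.
In the residual graph, reachable from s: {s, a, b, c, d}.
Min-cut edges: c→t (4), d→t (6); capacity 4 + 6 = 10.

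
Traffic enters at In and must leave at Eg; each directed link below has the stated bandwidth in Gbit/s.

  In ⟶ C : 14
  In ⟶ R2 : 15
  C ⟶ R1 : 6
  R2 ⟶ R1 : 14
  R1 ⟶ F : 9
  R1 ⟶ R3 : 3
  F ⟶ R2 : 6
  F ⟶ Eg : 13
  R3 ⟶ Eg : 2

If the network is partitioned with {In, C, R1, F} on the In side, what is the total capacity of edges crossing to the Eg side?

Edges leaving {In, C, R1, F}: In→R2 (15), R1→R3 (3), F→R2 (6), F→Eg (13).
Cut capacity = 15 + 3 + 6 + 13 = 37.

37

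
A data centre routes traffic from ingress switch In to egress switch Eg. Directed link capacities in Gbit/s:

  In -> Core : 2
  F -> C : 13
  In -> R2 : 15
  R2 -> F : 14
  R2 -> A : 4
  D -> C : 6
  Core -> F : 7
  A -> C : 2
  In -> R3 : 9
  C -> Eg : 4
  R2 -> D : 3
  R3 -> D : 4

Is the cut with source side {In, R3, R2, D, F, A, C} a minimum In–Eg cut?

Given cut capacity: 2 + 4 = 6.
Augment In→Core→F→C→Eg: bottleneck 2, flow now 2.
Augment In→R3→D→C→Eg: bottleneck 2, flow now 4.
No augmenting path remains; maximum flow = 4.
In the residual graph, reachable from In: {In, Core, R3, R2, D, F, A, C}.
Min-cut edges: C→Eg (4); capacity 4 = 4.
Cut capacity 6 exceeds the max flow 4, so it is not minimum.

No — its capacity is 6, but the minimum cut has capacity 4.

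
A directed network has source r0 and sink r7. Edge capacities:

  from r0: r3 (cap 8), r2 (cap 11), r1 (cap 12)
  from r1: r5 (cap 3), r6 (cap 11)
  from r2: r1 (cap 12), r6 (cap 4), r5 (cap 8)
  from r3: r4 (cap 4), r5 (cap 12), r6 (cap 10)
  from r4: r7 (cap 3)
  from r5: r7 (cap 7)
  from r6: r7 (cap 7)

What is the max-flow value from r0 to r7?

Augment r0→r1→r5→r7: bottleneck 3, flow now 3.
Augment r0→r1→r6→r7: bottleneck 7, flow now 10.
Augment r0→r2→r5→r7: bottleneck 4, flow now 14.
Augment r0→r3→r4→r7: bottleneck 3, flow now 17.
No augmenting path remains; maximum flow = 17.
In the residual graph, reachable from r0: {r0, r1, r2, r3, r4, r5, r6}.
Min-cut edges: r4→r7 (3), r5→r7 (7), r6→r7 (7); capacity 3 + 7 + 7 = 17.
This cut is saturated, so no flow can exceed 17.

17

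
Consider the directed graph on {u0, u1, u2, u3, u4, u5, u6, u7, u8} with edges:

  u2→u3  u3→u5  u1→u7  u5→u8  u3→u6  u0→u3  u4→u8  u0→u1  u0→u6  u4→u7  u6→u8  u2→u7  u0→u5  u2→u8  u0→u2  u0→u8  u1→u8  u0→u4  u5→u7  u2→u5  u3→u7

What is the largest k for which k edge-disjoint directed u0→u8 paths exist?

6

Assign every edge capacity 1; by Menger, the answer equals the max flow.
Path u0→u8 (+1); total 1.
Path u0→u1→u8 (+1); total 2.
Path u0→u2→u8 (+1); total 3.
Path u0→u4→u8 (+1); total 4.
Path u0→u5→u8 (+1); total 5.
Path u0→u6→u8 (+1); total 6.
No residual u0→u8 path; max flow = 6.
Certifying cut of size 6: {u0→u1, u0→u2, u0→u4, u0→u8, u5→u8, u6→u8}.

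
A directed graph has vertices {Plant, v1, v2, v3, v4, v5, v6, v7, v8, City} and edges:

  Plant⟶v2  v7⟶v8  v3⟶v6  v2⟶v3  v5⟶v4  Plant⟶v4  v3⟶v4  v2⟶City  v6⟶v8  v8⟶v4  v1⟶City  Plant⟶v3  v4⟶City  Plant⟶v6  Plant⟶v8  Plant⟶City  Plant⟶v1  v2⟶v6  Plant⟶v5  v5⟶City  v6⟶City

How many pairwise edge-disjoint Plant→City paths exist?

Assign every edge capacity 1; by Menger, the answer equals the max flow.
Path Plant→City (+1); total 1.
Path Plant→v1→City (+1); total 2.
Path Plant→v2→City (+1); total 3.
Path Plant→v4→City (+1); total 4.
Path Plant→v5→City (+1); total 5.
Path Plant→v6→City (+1); total 6.
No residual Plant→City path; max flow = 6.
Certifying cut of size 6: {Plant→City, Plant→v1, Plant→v2, Plant→v5, v4→City, v6→City}.

6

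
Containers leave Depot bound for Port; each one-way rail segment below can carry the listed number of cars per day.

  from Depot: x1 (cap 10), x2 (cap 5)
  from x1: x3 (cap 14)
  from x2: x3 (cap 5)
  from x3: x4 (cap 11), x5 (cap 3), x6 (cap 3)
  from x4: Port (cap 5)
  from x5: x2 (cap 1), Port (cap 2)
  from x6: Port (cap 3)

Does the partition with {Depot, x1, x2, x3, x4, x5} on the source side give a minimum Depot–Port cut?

Yes — it is a minimum cut (capacity 10).

Given cut capacity: 3 + 5 + 2 = 10.
Augment Depot→x1→x3→x4→Port: bottleneck 5, flow now 5.
Augment Depot→x1→x3→x5→Port: bottleneck 2, flow now 7.
Augment Depot→x1→x3→x6→Port: bottleneck 3, flow now 10.
No augmenting path remains; maximum flow = 10.
Cut capacity 10 equals the max flow, so it is a minimum cut.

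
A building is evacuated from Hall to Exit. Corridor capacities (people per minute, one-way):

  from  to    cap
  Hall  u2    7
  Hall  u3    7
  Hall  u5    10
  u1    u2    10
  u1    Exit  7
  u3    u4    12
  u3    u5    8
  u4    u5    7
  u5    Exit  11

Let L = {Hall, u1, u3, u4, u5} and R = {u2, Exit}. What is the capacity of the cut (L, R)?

Edges leaving {Hall, u1, u3, u4, u5}: Hall→u2 (7), u1→u2 (10), u1→Exit (7), u5→Exit (11).
Cut capacity = 7 + 10 + 7 + 11 = 35.

35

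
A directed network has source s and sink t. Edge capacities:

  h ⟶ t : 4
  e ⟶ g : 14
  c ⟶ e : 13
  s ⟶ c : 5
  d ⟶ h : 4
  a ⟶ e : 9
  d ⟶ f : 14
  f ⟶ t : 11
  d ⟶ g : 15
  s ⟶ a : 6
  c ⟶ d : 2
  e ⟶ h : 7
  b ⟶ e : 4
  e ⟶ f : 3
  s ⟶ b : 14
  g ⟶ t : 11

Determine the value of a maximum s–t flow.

15

Augment s→a→e→f→t: bottleneck 3, flow now 3.
Augment s→a→e→g→t: bottleneck 3, flow now 6.
Augment s→b→e→g→t: bottleneck 4, flow now 10.
Augment s→c→d→f→t: bottleneck 2, flow now 12.
Augment s→c→e→g→t: bottleneck 3, flow now 15.
No augmenting path remains; maximum flow = 15.
In the residual graph, reachable from s: {s, b}.
Min-cut edges: s→a (6), s→c (5), b→e (4); capacity 6 + 5 + 4 = 15.
This cut is saturated, so no flow can exceed 15.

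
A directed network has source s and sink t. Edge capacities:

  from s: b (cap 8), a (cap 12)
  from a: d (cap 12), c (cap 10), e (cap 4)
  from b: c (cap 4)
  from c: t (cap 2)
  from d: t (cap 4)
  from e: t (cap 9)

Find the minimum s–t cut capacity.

10

Augment s→a→c→t: bottleneck 2, flow now 2.
Augment s→a→d→t: bottleneck 4, flow now 6.
Augment s→a→e→t: bottleneck 4, flow now 10.
No augmenting path remains; maximum flow = 10.
By max-flow min-cut, the minimum cut capacity equals the max flow.
In the residual graph, reachable from s: {s, a, b, c, d}.
Min-cut edges: a→e (4), c→t (2), d→t (4); capacity 4 + 2 + 4 = 10.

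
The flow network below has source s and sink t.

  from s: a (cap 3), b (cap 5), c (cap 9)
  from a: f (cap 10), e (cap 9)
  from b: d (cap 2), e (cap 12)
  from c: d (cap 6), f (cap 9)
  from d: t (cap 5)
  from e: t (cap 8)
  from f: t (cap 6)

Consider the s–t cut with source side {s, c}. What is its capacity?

Edges leaving {s, c}: s→a (3), s→b (5), c→d (6), c→f (9).
Cut capacity = 3 + 5 + 6 + 9 = 23.

23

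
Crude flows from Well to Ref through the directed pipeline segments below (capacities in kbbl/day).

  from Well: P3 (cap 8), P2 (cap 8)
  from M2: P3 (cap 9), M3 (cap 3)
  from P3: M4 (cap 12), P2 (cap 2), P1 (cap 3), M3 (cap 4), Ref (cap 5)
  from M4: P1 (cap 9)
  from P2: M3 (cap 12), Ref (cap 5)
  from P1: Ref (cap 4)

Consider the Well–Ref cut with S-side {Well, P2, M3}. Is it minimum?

Given cut capacity: 8 + 5 = 13.
Augment Well→P3→Ref: bottleneck 5, flow now 5.
Augment Well→P2→Ref: bottleneck 5, flow now 10.
Augment Well→P3→P1→Ref: bottleneck 3, flow now 13.
No augmenting path remains; maximum flow = 13.
Cut capacity 13 equals the max flow, so it is a minimum cut.

Yes — it is a minimum cut (capacity 13).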